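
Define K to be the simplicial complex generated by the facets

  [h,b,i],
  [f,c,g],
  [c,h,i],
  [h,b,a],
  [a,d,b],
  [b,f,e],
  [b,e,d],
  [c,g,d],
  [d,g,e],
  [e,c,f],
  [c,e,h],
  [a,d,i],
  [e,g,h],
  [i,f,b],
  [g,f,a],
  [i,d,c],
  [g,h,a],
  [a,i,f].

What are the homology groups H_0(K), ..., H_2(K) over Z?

H_0 ≅ Z,  H_1 ≅ Z ⊕ Z/2Z,  H_2 = 0.

Take the total order a < b < c < d < e < f < g < h < i on the vertex set. Then K (dimension 2) consists of the simplices:

  0-simplices (9): a, b, c, d, e, f, g, h, i
  1-simplices (27): ab, ad, af, ag, ah, ai, bd, be, bf, bh, bi, cd, ce, cf, cg, ch, ci, de, dg, di, ef, eg, eh, fg, fi, gh, hi
  2-simplices (18): abd, abh, adi, afg, afi, agh, bde, bef, bfi, bhi, cdg, cdi, cef, ceh, cfg, chi, deg, egh

giving chain groups C_0 ≅ Z^9, C_1 ≅ Z^27, C_2 ≅ Z^18.

Boundary ∂_1: C_1 → C_0 sends each edge [p,q] (with p < q) to q − p. For instance
  ∂cf = f − c.
The resulting 9×27 matrix has rank 8, and its Smith normal form has invariant factors (1,1,1,1,1,1,1,1).

∂_2: C_2 → C_1 sends each 2-simplex [p,q,r] to [q,r] − [p,r] + [p,q]. For instance
  ∂abh = bh − ah + ab,
  ∂bef = ef − bf + be.
The resulting 27×18 matrix has rank 18, and its Smith normal form has invariant factors (1,1,1,1,1,1,1,1,1,1,1,1,1,1,1,1,1,2).

Now H_k = ker ∂_k / im ∂_{k+1}, so:

  H_0: rank C_0 − rank ∂_1 = 9 − 8 = 1, and the invariant factors of ∂_1 are all 1, so H_0 = Z.
  H_1: rank ker ∂_1 − rank ∂_2 = (27 − 8) − 18 = 1, and ∂_2 has invariant factor 2 > 1, so H_1 = Z ⊕ Z/2Z.
  H_2: rank ker ∂_2 − rank ∂_3 = (18 − 18) − 0 = 0, and there is no ∂_3, so H_2 = 0.

As a check, the Euler characteristic is 9 − 27 + 18 = 0, which agrees with 1 − 1 + 0 = 0.
(K is a triangulation of the Klein bottle.)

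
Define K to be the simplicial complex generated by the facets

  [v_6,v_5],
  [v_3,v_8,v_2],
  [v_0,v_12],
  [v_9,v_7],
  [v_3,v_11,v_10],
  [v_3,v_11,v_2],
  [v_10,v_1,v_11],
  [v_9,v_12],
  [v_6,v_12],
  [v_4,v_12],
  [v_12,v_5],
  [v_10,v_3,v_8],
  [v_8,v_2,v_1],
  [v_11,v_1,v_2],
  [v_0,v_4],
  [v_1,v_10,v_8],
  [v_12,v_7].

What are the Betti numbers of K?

We work with the vertex ordering v_0 < v_1 < v_2 < v_3 < v_4 < v_5 < v_6 < v_7 < v_8 < v_9 < v_10 < v_11 < v_12. The simplices of K, each written with vertices in increasing order, are:

  0-simplices (13): [v_0], [v_1], [v_2], [v_3], [v_4], [v_5], [v_6], [v_7], [v_8], [v_9], [v_10], [v_11], [v_12]
  1-simplices (21): (21 of them)
  2-simplices (8): [v_1,v_2,v_8], [v_1,v_2,v_11], [v_1,v_8,v_10], [v_1,v_10,v_11], [v_2,v_3,v_8], [v_2,v_3,v_11], [v_3,v_8,v_10], [v_3,v_10,v_11]

so the chain groups are C_0 ≅ Z^13, C_1 ≅ Z^21, C_2 ≅ Z^8.

The boundary map ∂_1: C_1 → C_0 maps an edge to its endpoints' difference, ∂[p,q] = q − p. For instance
  ∂[v_9,v_12] = [v_12] − [v_9].
As a 13×21 matrix over Z this has rank 11, with invariant factors (1,1,1,1,1,1,1,1,1,1,1).

Boundary ∂_2: C_2 → C_1 sends each 2-simplex [p,q,r] to [q,r] − [p,r] + [p,q]. For instance
  ∂[v_3,v_10,v_11] = [v_10,v_11] − [v_3,v_11] + [v_3,v_10],
  ∂[v_3,v_8,v_10] = [v_8,v_10] − [v_3,v_10] + [v_3,v_8].
The 21×8 boundary matrix has rank 7 and Smith normal form diag(1,1,1,1,1,1,1).

Computing H_k = (kernel of ∂_k) / (image of ∂_{k+1}):

  H_0: rank C_0 − rank ∂_1 = 13 − 11 = 2, and the invariant factors of ∂_1 are all 1, so H_0 = Z^2.
  H_1: rank ker ∂_1 − rank ∂_2 = (21 − 11) − 7 = 3, and the invariant factors of ∂_2 are all 1, so H_1 = Z^3.
  H_2: rank ker ∂_2 − rank ∂_3 = (8 − 7) − 0 = 1, and there is no ∂_3, so H_2 = Z.

Hence the Betti numbers are b_0 = 2, b_1 = 3, b_2 = 1.

b_0 = 2, b_1 = 3, b_2 = 1.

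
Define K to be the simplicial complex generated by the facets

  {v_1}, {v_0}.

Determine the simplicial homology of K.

H_0 = Z^2.

We work with the vertex ordering v_0 < v_1. The simplices of K, each written with vertices in increasing order, are:

  0-simplices (2): [v_0], [v_1]

so the chain groups are C_0 ≅ Z^2.

Reading off H_k = ker ∂_k / im ∂_{k+1}:

  H_0: rank C_0 − rank ∂_1 = 2 − 0 = 2, and there is no ∂_1, so H_0 = Z^2.

(K is a triangulation of a set of 2 points.)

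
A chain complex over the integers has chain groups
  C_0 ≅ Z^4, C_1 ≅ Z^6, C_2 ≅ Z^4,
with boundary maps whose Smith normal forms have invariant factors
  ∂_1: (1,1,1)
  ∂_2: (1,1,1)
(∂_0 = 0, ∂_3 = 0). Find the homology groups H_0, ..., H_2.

H_0 = Z,  H_1 = 0,  H_2 = Z.

H_0: b_0 = 4 − 0 − 3 = 1; torsion from ∂_1 factors > 1: none. So H_0 = Z.
H_1: b_1 = 6 − 3 − 3 = 0; torsion from ∂_2 factors > 1: none. So H_1 = 0.
H_2: b_2 = 4 − 3 − 0 = 1; torsion from ∂_3 factors > 1: none. So H_2 = Z.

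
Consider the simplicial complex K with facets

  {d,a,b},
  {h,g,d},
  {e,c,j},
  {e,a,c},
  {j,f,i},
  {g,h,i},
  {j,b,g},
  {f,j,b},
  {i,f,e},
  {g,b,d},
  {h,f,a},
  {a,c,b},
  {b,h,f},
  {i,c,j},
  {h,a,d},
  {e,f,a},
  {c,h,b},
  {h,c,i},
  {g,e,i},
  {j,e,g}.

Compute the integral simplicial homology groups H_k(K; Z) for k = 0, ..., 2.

H_0 = Z,  H_1 = Z × Z/2,  H_2 = 0.

Fix the vertex order a < b < c < d < e < f < g < h < i < j and write every simplex with vertices in increasing order. Then dim K = 2 and the simplices of K are:

  0-simplices (10): a, b, c, d, e, f, g, h, i, j
  1-simplices (30): ab, ac, ad, ae, af, ah, bc, bd, bf, bg, bh, bj, ce, ch, ci, cj, dg, dh, ef, eg, ei, ej, fh, fi, fj, gh, gi, gj, hi, ij
  2-simplices (20): abc, abd, ace, adh, aef, afh, bch, bdg, bfh, bfj, bgj, cej, chi, cij, dgh, efi, egi, egj, fij, ghi

giving chain groups C_0 ≅ Z^10, C_1 ≅ Z^30, C_2 ≅ Z^20.

Boundary ∂_1: C_1 → C_0 is given by ∂[p,q] = [q] − [p]. For instance
  ∂ae = e − a.
The resulting 10×30 matrix has rank 9, and its Smith normal form has invariant factors (1,1,1,1,1,1,1,1,1).

∂_2: C_2 → C_1 sends each 2-simplex [p,q,r] to [q,r] − [p,r] + [p,q]. For instance
  ∂abc = bc − ac + ab,
  ∂dgh = gh − dh + dg.
This gives a 30×20 integer matrix of rank 20; reducing to Smith normal form yields diagonal entries (1,1,1,1,1,1,1,1,1,1,1,1,1,1,1,1,1,1,1,2).

From H_k ≅ ker(∂_k) / im(∂_{k+1}) we obtain:

  H_0: rank C_0 − rank ∂_1 = 10 − 9 = 1, and the invariant factors of ∂_1 are all 1, so H_0 ≅ Z.
  H_1: rank ker ∂_1 − rank ∂_2 = (30 − 9) − 20 = 1, and ∂_2 has invariant factor 2 > 1, so H_1 ≅ Z × Z/2.
  H_2: rank ker ∂_2 − rank ∂_3 = (20 − 20) − 0 = 0, and there is no ∂_3, so H_2 ≅ 0.

As a check, the Euler characteristic is 10 − 30 + 20 = 0, which agrees with 1 − 1 + 0 = 0.
(K is a triangulation of the Klein bottle.)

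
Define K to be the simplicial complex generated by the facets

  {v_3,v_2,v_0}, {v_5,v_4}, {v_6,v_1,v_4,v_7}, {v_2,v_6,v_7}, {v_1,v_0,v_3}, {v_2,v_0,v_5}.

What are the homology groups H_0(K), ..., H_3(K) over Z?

Order the vertices as v_0 < v_1 < v_2 < v_3 < v_4 < v_5 < v_6 < v_7. Listing each simplex with vertices in this order, K has dimension 3 with simplices:

  0-simplices (8): [v_0], [v_1], [v_2], [v_3], [v_4], [v_5], [v_6], [v_7]
  1-simplices (16): (16 of them)
  2-simplices (8): [v_0,v_1,v_3], [v_0,v_2,v_3], [v_0,v_2,v_5], [v_1,v_4,v_6], [v_1,v_4,v_7], [v_1,v_6,v_7], [v_2,v_6,v_7], [v_4,v_6,v_7]
  3-simplices (1): [v_1,v_4,v_6,v_7]

so the chain groups are C_0 ≅ Z^8, C_1 ≅ Z^16, C_2 ≅ Z^8, C_3 ≅ Z^1.

Boundary ∂_1: C_1 → C_0 maps an edge to its endpoints' difference, ∂[p,q] = q − p.
The resulting 8×16 matrix has rank 7, and its Smith normal form has invariant factors (1,1,1,1,1,1,1).

The boundary map ∂_2: C_2 → C_1 maps a triangle to the signed sum of its edges. For instance
  ∂[v_0,v_2,v_5] = [v_2,v_5] − [v_0,v_5] + [v_0,v_2],
  ∂[v_1,v_6,v_7] = [v_6,v_7] − [v_1,v_7] + [v_1,v_6].
As a 16×8 matrix over Z this has rank 7, with invariant factors (1,1,1,1,1,1,1).

Boundary ∂_3: C_3 → C_2 sends each 3-simplex σ to the alternating sum Σ_i (−1)^i (σ with its i-th vertex removed). For instance
  ∂[v_1,v_4,v_6,v_7] = [v_4,v_6,v_7] − [v_1,v_6,v_7] + [v_1,v_4,v_7] − [v_1,v_4,v_6].
The 8×1 boundary matrix has rank 1 and Smith normal form diag(1).

Now H_k = ker ∂_k / im ∂_{k+1}, so:

  H_0: rank C_0 − rank ∂_1 = 8 − 7 = 1, and the invariant factors of ∂_1 are all 1, so H_0 = Z.
  H_1: rank ker ∂_1 − rank ∂_2 = (16 − 7) − 7 = 2, and the invariant factors of ∂_2 are all 1, so H_1 = Z^2.
  H_2: rank ker ∂_2 − rank ∂_3 = (8 − 7) − 1 = 0, and the invariant factors of ∂_3 are all 1, so H_2 = 0.
  H_3: rank ker ∂_3 − rank ∂_4 = (1 − 1) − 0 = 0, and there is no ∂_4, so H_3 = 0.

H_0 = Z,  H_1 = Z^2,  H_2 = 0,  H_3 = 0.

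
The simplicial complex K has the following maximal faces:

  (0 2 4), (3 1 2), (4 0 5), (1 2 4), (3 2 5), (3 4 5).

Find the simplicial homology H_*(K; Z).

Take the total order 0 < 1 < 2 < 3 < 4 < 5 on the vertex set. Then K (dimension 2) consists of the simplices:

  0-simplices (6): [0], [1], [2], [3], [4], [5]
  1-simplices (12): [0,2], [0,4], [0,5], [1,2], [1,3], [1,4], [2,3], [2,4], [2,5], [3,4], [3,5], [4,5]
  2-simplices (6): [0,2,4], [0,4,5], [1,2,3], [1,2,4], [2,3,5], [3,4,5]

Hence C_0 ≅ Z^6, C_1 ≅ Z^12, C_2 ≅ Z^6.

∂_1: C_1 → C_0 is given by ∂[p,q] = [q] − [p]. For instance
  ∂[4,5] = [5] − [4].
The resulting 6×12 matrix has rank 5, and its Smith normal form has invariant factors (1,1,1,1,1).

∂_2: C_2 → C_1 sends each 2-simplex [p,q,r] to [q,r] − [p,r] + [p,q]. For instance
  ∂[3,4,5] = [4,5] − [3,5] + [3,4],
  ∂[1,2,4] = [2,4] − [1,4] + [1,2].
The resulting 12×6 matrix has rank 6, and its Smith normal form has invariant factors (1,1,1,1,1,1).

From H_k ≅ ker(∂_k) / im(∂_{k+1}) we obtain:

  H_0: rank C_0 − rank ∂_1 = 6 − 5 = 1, and the invariant factors of ∂_1 are all 1, so H_0 = Z.
  H_1: rank ker ∂_1 − rank ∂_2 = (12 − 5) − 6 = 1, and the invariant factors of ∂_2 are all 1, so H_1 = Z.
  H_2: rank ker ∂_2 − rank ∂_3 = (6 − 6) − 0 = 0, and there is no ∂_3, so H_2 = 0.

H_0 = Z,  H_1 = Z,  H_2 = 0.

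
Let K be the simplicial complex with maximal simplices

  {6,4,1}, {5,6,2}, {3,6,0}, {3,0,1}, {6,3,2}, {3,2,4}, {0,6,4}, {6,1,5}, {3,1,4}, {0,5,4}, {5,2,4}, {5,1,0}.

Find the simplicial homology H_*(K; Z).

Fix the vertex order 0 < 1 < 2 < 3 < 4 < 5 < 6 and write every simplex with vertices in increasing order. Then dim K = 2 and the simplices of K are:

  0-simplices (7): [0], [1], [2], [3], [4], [5], [6]
  1-simplices (18): [0,1], [0,3], [0,4], [0,5], [0,6], [1,3], [1,4], [1,5], [1,6], [2,3], [2,4], [2,5], [2,6], [3,4], [3,6], [4,5], [4,6], [5,6]
  2-simplices (12): [0,1,3], [0,1,5], [0,3,6], [0,4,5], [0,4,6], [1,3,4], [1,4,6], [1,5,6], [2,3,4], [2,3,6], [2,4,5], [2,5,6]

giving chain groups C_0 ≅ Z^7, C_1 ≅ Z^18, C_2 ≅ Z^12.

The boundary map ∂_1: C_1 → C_0 sends each edge [p,q] (with p < q) to q − p.
This gives a 7×18 integer matrix of rank 6; reducing to Smith normal form yields diagonal entries (1,1,1,1,1,1).

Boundary ∂_2: C_2 → C_1 sends each 2-simplex [p,q,r] to [q,r] − [p,r] + [p,q]. For instance
  ∂[2,5,6] = [5,6] − [2,6] + [2,5],
  ∂[0,4,6] = [4,6] − [0,6] + [0,4].
This gives a 18×12 integer matrix of rank 12; reducing to Smith normal form yields diagonal entries (1,1,1,1,1,1,1,1,1,1,1,2).

Now H_k = ker ∂_k / im ∂_{k+1}, so:

  H_0: rank C_0 − rank ∂_1 = 7 − 6 = 1, and the invariant factors of ∂_1 are all 1, so H_0 = Z.
  H_1: rank ker ∂_1 − rank ∂_2 = (18 − 6) − 12 = 0, and ∂_2 has invariant factor 2 > 1, so H_1 = Z/2Z.
  H_2: rank ker ∂_2 − rank ∂_3 = (12 − 12) − 0 = 0, and there is no ∂_3, so H_2 = 0.

(K is a triangulation of the real projective plane RP^2.)

H_0 = Z,  H_1 = Z/2Z,  H_2 = 0.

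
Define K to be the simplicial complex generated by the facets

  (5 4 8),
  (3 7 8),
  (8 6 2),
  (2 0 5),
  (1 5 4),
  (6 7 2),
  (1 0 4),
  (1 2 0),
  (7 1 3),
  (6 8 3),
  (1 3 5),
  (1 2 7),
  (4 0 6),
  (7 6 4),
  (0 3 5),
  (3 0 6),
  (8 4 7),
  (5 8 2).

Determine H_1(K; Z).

Order the vertices as 0 < 1 < 2 < 3 < 4 < 5 < 6 < 7 < 8. Listing each simplex with vertices in this order, K has dimension 2 with simplices:

  0-simplices (9): [0], [1], [2], [3], [4], [5], [6], [7], [8]
  1-simplices (27): (27 of them)
  2-simplices (18): [0,1,2], [0,1,4], [0,2,5], [0,3,5], [0,3,6], [0,4,6], [1,2,7], [1,3,5], [1,3,7], [1,4,5], [2,5,8], [2,6,7], [2,6,8], [3,6,8], [3,7,8], [4,5,8], [4,6,7], [4,7,8]

giving chain groups C_0 ≅ Z^9, C_1 ≅ Z^27, C_2 ≅ Z^18.

The boundary map ∂_1: C_1 → C_0 sends each edge [p,q] (with p < q) to q − p.
The 9×27 boundary matrix has rank 8 and Smith normal form diag(1,1,1,1,1,1,1,1).

The boundary map ∂_2: C_2 → C_1 acts by ∂[p,q,r] = [q,r] − [p,r] + [p,q]. For instance
  ∂[0,1,4] = [1,4] − [0,4] + [0,1],
  ∂[0,1,2] = [1,2] − [0,2] + [0,1].
The 27×18 boundary matrix has rank 18 and Smith normal form diag(1,1,1,1,1,1,1,1,1,1,1,1,1,1,1,1,1,2).

Computing H_k = (kernel of ∂_k) / (image of ∂_{k+1}):

  H_1: rank ker ∂_1 − rank ∂_2 = (27 − 8) − 18 = 1, and ∂_2 has invariant factor 2 > 1, so H_1 ≅ Z ⊕ Z/2.

H_1 ≅ Z ⊕ Z/2.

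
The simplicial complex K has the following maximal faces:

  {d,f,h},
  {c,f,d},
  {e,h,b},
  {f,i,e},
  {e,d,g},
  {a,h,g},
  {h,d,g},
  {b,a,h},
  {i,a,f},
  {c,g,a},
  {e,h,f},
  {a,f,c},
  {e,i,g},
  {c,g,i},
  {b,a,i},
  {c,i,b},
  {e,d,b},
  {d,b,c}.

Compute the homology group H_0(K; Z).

H_0 = Z.

Fix the vertex order a < b < c < d < e < f < g < h < i and write every simplex with vertices in increasing order. Then dim K = 2 and the simplices of K are:

  0-simplices (9): a, b, c, d, e, f, g, h, i
  1-simplices (27): ab, ac, af, ag, ah, ai, bc, bd, be, bh, bi, cd, cf, cg, ci, de, df, dg, dh, ef, eg, eh, ei, fh, fi, gh, gi
  2-simplices (18): abh, abi, acf, acg, afi, agh, bcd, bci, bde, beh, cdf, cgi, deg, dfh, dgh, efh, efi, egi

Hence C_0 ≅ Z^9, C_1 ≅ Z^27, C_2 ≅ Z^18.

∂_1: C_1 → C_0 maps an edge to its endpoints' difference, ∂[p,q] = q − p. For instance
  ∂dg = g − d.
As a 9×27 matrix over Z this has rank 8, with invariant factors (1,1,1,1,1,1,1,1).

∂_2: C_2 → C_1 maps a triangle to the signed sum of its edges. For instance
  ∂bcd = cd − bd + bc,
  ∂acf = cf − af + ac.
The resulting 27×18 matrix has rank 18, and its Smith normal form has invariant factors (1,1,1,1,1,1,1,1,1,1,1,1,1,1,1,1,1,2).

Now H_k = ker ∂_k / im ∂_{k+1}, so:

  H_0: rank C_0 − rank ∂_1 = 9 − 8 = 1, and the invariant factors of ∂_1 are all 1, so H_0 ≅ Z.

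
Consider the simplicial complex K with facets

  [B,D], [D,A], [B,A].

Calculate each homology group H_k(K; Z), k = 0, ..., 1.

H_0 ≅ Z,  H_1 ≅ Z.

Take the total order A < B < D on the vertex set. Then K (dimension 1) consists of the simplices:

  0-simplices (3): A, B, D
  1-simplices (3): AB, AD, BD

giving chain groups C_0 ≅ Z^3, C_1 ≅ Z^3.

∂_1: C_1 → C_0 maps an edge to its endpoints' difference, ∂[p,q] = q − p. For instance
  ∂AB = B − A.
As a 3×3 matrix over Z this has rank 2, with invariant factors (1,1).

From H_k ≅ ker(∂_k) / im(∂_{k+1}) we obtain:

  H_0: rank C_0 − rank ∂_1 = 3 − 2 = 1, and the invariant factors of ∂_1 are all 1, so H_0 = Z.
  H_1: rank ker ∂_1 − rank ∂_2 = (3 − 2) − 0 = 1, and there is no ∂_2, so H_1 = Z.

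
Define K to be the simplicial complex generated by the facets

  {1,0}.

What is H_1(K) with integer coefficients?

Fix the vertex order 0 < 1 and write every simplex with vertices in increasing order. Then dim K = 1 and the simplices of K are:

  0-simplices (2): [0], [1]
  1-simplices (1): [0,1]

giving chain groups C_0 ≅ Z^2, C_1 ≅ Z^1.

∂_1: C_1 → C_0 is given by ∂[p,q] = [q] − [p].
As a 2×1 matrix over Z this has rank 1, with invariant factors (1).

Reading off H_k = ker ∂_k / im ∂_{k+1}:

  H_1: rank ker ∂_1 − rank ∂_2 = (1 − 1) − 0 = 0, and there is no ∂_2, so H_1 ≅ 0.

(K is a triangulation of the 1-simplex.)

H_1 = 0.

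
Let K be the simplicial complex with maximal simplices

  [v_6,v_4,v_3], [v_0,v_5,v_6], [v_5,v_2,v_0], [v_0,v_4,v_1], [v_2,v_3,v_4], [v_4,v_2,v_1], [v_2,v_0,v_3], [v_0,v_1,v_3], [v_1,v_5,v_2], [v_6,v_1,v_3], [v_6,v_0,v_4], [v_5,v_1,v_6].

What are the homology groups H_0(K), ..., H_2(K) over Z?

Order the vertices as v_0 < v_1 < v_2 < v_3 < v_4 < v_5 < v_6. Listing each simplex with vertices in this order, K has dimension 2 with simplices:

  0-simplices (7): [v_0], [v_1], [v_2], [v_3], [v_4], [v_5], [v_6]
  1-simplices (18): (18 of them)
  2-simplices (12): (12 of them)

so the chain groups are C_0 ≅ Z^7, C_1 ≅ Z^18, C_2 ≅ Z^12.

∂_1: C_1 → C_0 maps an edge to its endpoints' difference, ∂[p,q] = q − p.
The 7×18 boundary matrix has rank 6 and Smith normal form diag(1,1,1,1,1,1).

∂_2: C_2 → C_1 maps a triangle to the signed sum of its edges. For instance
  ∂[v_0,v_5,v_6] = [v_5,v_6] − [v_0,v_6] + [v_0,v_5],
  ∂[v_0,v_2,v_3] = [v_2,v_3] − [v_0,v_3] + [v_0,v_2].
This gives a 18×12 integer matrix of rank 12; reducing to Smith normal form yields diagonal entries (1,1,1,1,1,1,1,1,1,1,1,2).

Now H_k = ker ∂_k / im ∂_{k+1}, so:

  H_0: rank C_0 − rank ∂_1 = 7 − 6 = 1, and the invariant factors of ∂_1 are all 1, so H_0 ≅ Z.
  H_1: rank ker ∂_1 − rank ∂_2 = (18 − 6) − 12 = 0, and ∂_2 has invariant factor 2 > 1, so H_1 ≅ Z_2.
  H_2: rank ker ∂_2 − rank ∂_3 = (12 − 12) − 0 = 0, and there is no ∂_3, so H_2 ≅ 0.

As a check, the Euler characteristic is 7 − 18 + 12 = 1, which agrees with 1 − 0 + 0 = 1.

H_0 = Z,  H_1 = Z_2,  H_2 = 0.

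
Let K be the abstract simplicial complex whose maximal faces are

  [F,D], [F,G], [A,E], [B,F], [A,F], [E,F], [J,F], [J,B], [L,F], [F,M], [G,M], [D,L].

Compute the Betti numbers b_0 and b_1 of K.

b_0 = 1, b_1 = 4.

Take the total order A < B < D < E < F < G < J < L < M on the vertex set. Then K (dimension 1) consists of the simplices:

  0-simplices (9): A, B, D, E, F, G, J, L, M
  1-simplices (12): AE, AF, BF, BJ, DF, DL, EF, FG, FJ, FL, FM, GM

giving chain groups C_0 ≅ Z^9, C_1 ≅ Z^12.

∂_1: C_1 → C_0 maps an edge to its endpoints' difference, ∂[p,q] = q − p.
As a 9×12 matrix over Z this has rank 8, with invariant factors (1,1,1,1,1,1,1,1).

From H_k ≅ ker(∂_k) / im(∂_{k+1}) we obtain:

  H_0: rank C_0 − rank ∂_1 = 9 − 8 = 1, and the invariant factors of ∂_1 are all 1, so H_0 ≅ Z.
  H_1: rank ker ∂_1 − rank ∂_2 = (12 − 8) − 0 = 4, and there is no ∂_2, so H_1 ≅ Z^4.

Hence the Betti numbers are b_0 = 1, b_1 = 4.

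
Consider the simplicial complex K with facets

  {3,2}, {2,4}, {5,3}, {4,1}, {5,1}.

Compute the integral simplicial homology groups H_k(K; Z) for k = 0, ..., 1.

Take the total order 1 < 2 < 3 < 4 < 5 on the vertex set. Then K (dimension 1) consists of the simplices:

  0-simplices (5): [1], [2], [3], [4], [5]
  1-simplices (5): [1,4], [1,5], [2,3], [2,4], [3,5]

Hence C_0 ≅ Z^5, C_1 ≅ Z^5.

Boundary ∂_1: C_1 → C_0 is given by ∂[p,q] = [q] − [p].
The 5×5 boundary matrix has rank 4 and Smith normal form diag(1,1,1,1).

From H_k ≅ ker(∂_k) / im(∂_{k+1}) we obtain:

  H_0: rank C_0 − rank ∂_1 = 5 − 4 = 1, and the invariant factors of ∂_1 are all 1, so H_0 = Z.
  H_1: rank ker ∂_1 − rank ∂_2 = (5 − 4) − 0 = 1, and there is no ∂_2, so H_1 = Z.

(K is a triangulation of the circle S^1.)

H_0 ≅ Z,  H_1 ≅ Z.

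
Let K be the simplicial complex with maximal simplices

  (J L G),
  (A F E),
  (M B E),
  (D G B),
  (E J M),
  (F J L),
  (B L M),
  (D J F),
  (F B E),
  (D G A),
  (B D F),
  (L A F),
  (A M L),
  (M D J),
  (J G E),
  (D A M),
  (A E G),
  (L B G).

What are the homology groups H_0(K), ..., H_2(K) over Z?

H_0 = Z,  H_1 = Z^2,  H_2 = Z.

K has 9 vertices, 27 edges, 18 triangles.
rank ∂_0 = 0, rank ∂_1 = 8 ⇒ b_0 = 9 − 0 − 8 = 1; all invariant factors of ∂_1 are 1 so no torsion. So H_0 = Z.
rank ∂_1 = 8, rank ∂_2 = 17 ⇒ b_1 = 27 − 8 − 17 = 2; all invariant factors of ∂_2 are 1 so no torsion. So H_1 = Z^2.
rank ∂_2 = 17, rank ∂_3 = 0 ⇒ b_2 = 18 − 17 − 0 = 1. So H_2 = Z.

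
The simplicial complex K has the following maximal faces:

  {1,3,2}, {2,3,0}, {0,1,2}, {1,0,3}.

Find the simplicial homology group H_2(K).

Fix the vertex order 0 < 1 < 2 < 3 and write every simplex with vertices in increasing order. Then dim K = 2 and the simplices of K are:

  0-simplices (4): [0], [1], [2], [3]
  1-simplices (6): [0,1], [0,2], [0,3], [1,2], [1,3], [2,3]
  2-simplices (4): [0,1,2], [0,1,3], [0,2,3], [1,2,3]

Hence C_0 ≅ Z^4, C_1 ≅ Z^6, C_2 ≅ Z^4.

Boundary ∂_1: C_1 → C_0 sends each edge [p,q] (with p < q) to q − p. For instance
  ∂[0,3] = [3] − [0].
This gives a 4×6 integer matrix of rank 3; reducing to Smith normal form yields diagonal entries (1,1,1).

Boundary ∂_2: C_2 → C_1 acts by ∂[p,q,r] = [q,r] − [p,r] + [p,q]. For instance
  ∂[0,1,2] = [1,2] − [0,2] + [0,1],
  ∂[0,1,3] = [1,3] − [0,3] + [0,1].
This gives a 6×4 integer matrix of rank 3; reducing to Smith normal form yields diagonal entries (1,1,1).

Computing H_k = (kernel of ∂_k) / (image of ∂_{k+1}):

  H_2: rank ker ∂_2 − rank ∂_3 = (4 − 3) − 0 = 1, and there is no ∂_3, so H_2 = Z.

(K is a triangulation of the 2-sphere S^2.)

H_2 = Z.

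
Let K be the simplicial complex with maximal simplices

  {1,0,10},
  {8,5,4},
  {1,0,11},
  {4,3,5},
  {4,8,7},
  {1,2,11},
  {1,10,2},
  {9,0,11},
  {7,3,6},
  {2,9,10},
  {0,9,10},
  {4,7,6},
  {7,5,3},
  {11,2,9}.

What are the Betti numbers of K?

b_0 = 2, b_1 = 1, b_2 = 1.

Order the vertices as 0 < 1 < 2 < 3 < 4 < 5 < 6 < 7 < 8 < 9 < 10 < 11. Listing each simplex with vertices in this order, K has dimension 2 with simplices:

  0-simplices (12): [0], [1], [2], [3], [4], [5], [6], [7], [8], [9], [10], [11]
  1-simplices (24): (24 of them)
  2-simplices (14): [0,1,10], [0,1,11], [0,9,10], [0,9,11], [1,2,10], [1,2,11], [2,9,10], [2,9,11], [3,4,5], [3,5,7], [3,6,7], [4,5,8], [4,6,7], [4,7,8]

so the chain groups are C_0 ≅ Z^12, C_1 ≅ Z^24, C_2 ≅ Z^14.

The boundary map ∂_1: C_1 → C_0 is given by ∂[p,q] = [q] − [p].
The 12×24 boundary matrix has rank 10 and Smith normal form diag(1,1,1,1,1,1,1,1,1,1).

Boundary ∂_2: C_2 → C_1 sends each 2-simplex [p,q,r] to [q,r] − [p,r] + [p,q]. For instance
  ∂[3,5,7] = [5,7] − [3,7] + [3,5],
  ∂[4,7,8] = [7,8] − [4,8] + [4,7].
The resulting 24×14 matrix has rank 13, and its Smith normal form has invariant factors (1,1,1,1,1,1,1,1,1,1,1,1,1).

Computing H_k = (kernel of ∂_k) / (image of ∂_{k+1}):

  H_0: rank C_0 − rank ∂_1 = 12 − 10 = 2, and the invariant factors of ∂_1 are all 1, so H_0 ≅ Z^2.
  H_1: rank ker ∂_1 − rank ∂_2 = (24 − 10) − 13 = 1, and the invariant factors of ∂_2 are all 1, so H_1 ≅ Z.
  H_2: rank ker ∂_2 − rank ∂_3 = (14 − 13) − 0 = 1, and there is no ∂_3, so H_2 ≅ Z.

(K is a triangulation of the disjoint union of the cylinder S^1 x I and the 2-sphere S^2.)

Hence the Betti numbers are b_0 = 2, b_1 = 1, b_2 = 1.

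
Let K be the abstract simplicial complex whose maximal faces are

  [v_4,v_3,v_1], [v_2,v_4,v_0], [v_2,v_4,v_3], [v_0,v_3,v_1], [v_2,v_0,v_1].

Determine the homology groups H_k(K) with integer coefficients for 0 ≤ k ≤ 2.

H_0 ≅ Z,  H_1 ≅ Z,  H_2 = 0.

K has 5 vertices, 10 edges, 5 triangles.
rank ∂_0 = 0, rank ∂_1 = 4 ⇒ b_0 = 5 − 0 − 4 = 1; all invariant factors of ∂_1 are 1 so no torsion. So H_0 ≅ Z.
rank ∂_1 = 4, rank ∂_2 = 5 ⇒ b_1 = 10 − 4 − 5 = 1; all invariant factors of ∂_2 are 1 so no torsion. So H_1 ≅ Z.
rank ∂_2 = 5, rank ∂_3 = 0 ⇒ b_2 = 5 − 5 − 0 = 0. So H_2 ≅ 0.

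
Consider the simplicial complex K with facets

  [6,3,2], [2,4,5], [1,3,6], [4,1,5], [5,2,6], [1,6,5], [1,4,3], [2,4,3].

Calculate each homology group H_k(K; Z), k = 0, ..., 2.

Fix the vertex order 1 < 2 < 3 < 4 < 5 < 6 and write every simplex with vertices in increasing order. Then dim K = 2 and the simplices of K are:

  0-simplices (6): [1], [2], [3], [4], [5], [6]
  1-simplices (12): [1,3], [1,4], [1,5], [1,6], [2,3], [2,4], [2,5], [2,6], [3,4], [3,6], [4,5], [5,6]
  2-simplices (8): [1,3,4], [1,3,6], [1,4,5], [1,5,6], [2,3,4], [2,3,6], [2,4,5], [2,5,6]

giving chain groups C_0 ≅ Z^6, C_1 ≅ Z^12, C_2 ≅ Z^8.

∂_1: C_1 → C_0 is given by ∂[p,q] = [q] − [p]. For instance
  ∂[1,6] = [6] − [1].
The 6×12 boundary matrix has rank 5 and Smith normal form diag(1,1,1,1,1).

∂_2: C_2 → C_1 maps a triangle to the signed sum of its edges. For instance
  ∂[2,3,4] = [3,4] − [2,4] + [2,3],
  ∂[1,3,6] = [3,6] − [1,6] + [1,3].
The resulting 12×8 matrix has rank 7, and its Smith normal form has invariant factors (1,1,1,1,1,1,1).

From H_k ≅ ker(∂_k) / im(∂_{k+1}) we obtain:

  H_0: rank C_0 − rank ∂_1 = 6 − 5 = 1, and the invariant factors of ∂_1 are all 1, so H_0 ≅ Z.
  H_1: rank ker ∂_1 − rank ∂_2 = (12 − 5) − 7 = 0, and the invariant factors of ∂_2 are all 1, so H_1 ≅ 0.
  H_2: rank ker ∂_2 − rank ∂_3 = (8 − 7) − 0 = 1, and there is no ∂_3, so H_2 ≅ Z.

(K is a triangulation of the 2-sphere S^2.)

H_0 ≅ Z,  H_1 = 0,  H_2 ≅ Z.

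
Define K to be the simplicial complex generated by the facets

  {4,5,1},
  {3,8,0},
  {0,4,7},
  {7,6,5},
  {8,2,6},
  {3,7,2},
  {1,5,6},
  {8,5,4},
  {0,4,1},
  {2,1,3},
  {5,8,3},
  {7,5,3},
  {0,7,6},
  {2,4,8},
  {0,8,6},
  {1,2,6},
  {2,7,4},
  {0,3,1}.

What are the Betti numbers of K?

We work with the vertex ordering 0 < 1 < 2 < 3 < 4 < 5 < 6 < 7 < 8. The simplices of K, each written with vertices in increasing order, are:

  0-simplices (9): [0], [1], [2], [3], [4], [5], [6], [7], [8]
  1-simplices (27): (27 of them)
  2-simplices (18): [0,1,3], [0,1,4], [0,3,8], [0,4,7], [0,6,7], [0,6,8], [1,2,3], [1,2,6], [1,4,5], [1,5,6], [2,3,7], [2,4,7], [2,4,8], [2,6,8], [3,5,7], [3,5,8], [4,5,8], [5,6,7]

Hence C_0 ≅ Z^9, C_1 ≅ Z^27, C_2 ≅ Z^18.

∂_1: C_1 → C_0 maps an edge to its endpoints' difference, ∂[p,q] = q − p.
The resulting 9×27 matrix has rank 8, and its Smith normal form has invariant factors (1,1,1,1,1,1,1,1).

The boundary map ∂_2: C_2 → C_1 acts by ∂[p,q,r] = [q,r] − [p,r] + [p,q]. For instance
  ∂[0,4,7] = [4,7] − [0,7] + [0,4],
  ∂[4,5,8] = [5,8] − [4,8] + [4,5].
This gives a 27×18 integer matrix of rank 17; reducing to Smith normal form yields diagonal entries (1,1,1,1,1,1,1,1,1,1,1,1,1,1,1,1,1).

Now H_k = ker ∂_k / im ∂_{k+1}, so:

  H_0: rank C_0 − rank ∂_1 = 9 − 8 = 1, and the invariant factors of ∂_1 are all 1, so H_0 = Z.
  H_1: rank ker ∂_1 − rank ∂_2 = (27 − 8) − 17 = 2, and the invariant factors of ∂_2 are all 1, so H_1 = Z^2.
  H_2: rank ker ∂_2 − rank ∂_3 = (18 − 17) − 0 = 1, and there is no ∂_3, so H_2 = Z.

As a check, the Euler characteristic is 9 − 27 + 18 = 0, which agrees with 1 − 2 + 1 = 0.

Hence the Betti numbers are b_0 = 1, b_1 = 2, b_2 = 1.

b_0 = 1, b_1 = 2, b_2 = 1.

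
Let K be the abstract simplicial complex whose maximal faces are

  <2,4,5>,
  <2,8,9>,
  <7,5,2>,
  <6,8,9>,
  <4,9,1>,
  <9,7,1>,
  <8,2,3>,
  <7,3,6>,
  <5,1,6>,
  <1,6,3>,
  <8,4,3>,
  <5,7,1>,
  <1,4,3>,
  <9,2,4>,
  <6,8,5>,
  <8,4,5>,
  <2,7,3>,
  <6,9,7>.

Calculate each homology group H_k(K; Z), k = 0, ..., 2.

Order the vertices as 1 < 2 < 3 < 4 < 5 < 6 < 7 < 8 < 9. Listing each simplex with vertices in this order, K has dimension 2 with simplices:

  0-simplices (9): [1], [2], [3], [4], [5], [6], [7], [8], [9]
  1-simplices (27): (27 of them)
  2-simplices (18): [1,3,4], [1,3,6], [1,4,9], [1,5,6], [1,5,7], [1,7,9], [2,3,7], [2,3,8], [2,4,5], [2,4,9], [2,5,7], [2,8,9], [3,4,8], [3,6,7], [4,5,8], [5,6,8], [6,7,9], [6,8,9]

Hence C_0 ≅ Z^9, C_1 ≅ Z^27, C_2 ≅ Z^18.

∂_1: C_1 → C_0 maps an edge to its endpoints' difference, ∂[p,q] = q − p.
The 9×27 boundary matrix has rank 8 and Smith normal form diag(1,1,1,1,1,1,1,1).

∂_2: C_2 → C_1 sends each 2-simplex [p,q,r] to [q,r] − [p,r] + [p,q]. For instance
  ∂[1,5,7] = [5,7] − [1,7] + [1,5],
  ∂[6,8,9] = [8,9] − [6,9] + [6,8].
The 27×18 boundary matrix has rank 18 and Smith normal form diag(1,1,1,1,1,1,1,1,1,1,1,1,1,1,1,1,1,2).

Reading off H_k = ker ∂_k / im ∂_{k+1}:

  H_0: rank C_0 − rank ∂_1 = 9 − 8 = 1, and the invariant factors of ∂_1 are all 1, so H_0 ≅ Z.
  H_1: rank ker ∂_1 − rank ∂_2 = (27 − 8) − 18 = 1, and ∂_2 has invariant factor 2 > 1, so H_1 ≅ Z × Z/2.
  H_2: rank ker ∂_2 − rank ∂_3 = (18 − 18) − 0 = 0, and there is no ∂_3, so H_2 ≅ 0.

H_0 ≅ Z,  H_1 ≅ Z × Z/2,  H_2 = 0.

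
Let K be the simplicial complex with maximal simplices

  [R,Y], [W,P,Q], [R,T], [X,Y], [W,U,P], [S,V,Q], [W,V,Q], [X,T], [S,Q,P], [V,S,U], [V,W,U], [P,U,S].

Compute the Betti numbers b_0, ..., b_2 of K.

b_0 = 2, b_1 = 1, b_2 = 1.

Fix the vertex order P < Q < R < S < T < U < V < W < X < Y and write every simplex with vertices in increasing order. Then dim K = 2 and the simplices of K are:

  0-simplices (10): P, Q, R, S, T, U, V, W, X, Y
  1-simplices (16): PQ, PS, PU, PW, QS, QV, QW, RT, RY, SU, SV, TX, UV, UW, VW, XY
  2-simplices (8): PQS, PQW, PSU, PUW, QSV, QVW, SUV, UVW

Hence C_0 ≅ Z^10, C_1 ≅ Z^16, C_2 ≅ Z^8.

The boundary map ∂_1: C_1 → C_0 sends each edge [p,q] (with p < q) to q − p. For instance
  ∂VW = W − V.
As a 10×16 matrix over Z this has rank 8, with invariant factors (1,1,1,1,1,1,1,1).

∂_2: C_2 → C_1 sends each 2-simplex [p,q,r] to [q,r] − [p,r] + [p,q]. For instance
  ∂PSU = SU − PU + PS,
  ∂SUV = UV − SV + SU.
The 16×8 boundary matrix has rank 7 and Smith normal form diag(1,1,1,1,1,1,1).

Now H_k = ker ∂_k / im ∂_{k+1}, so:

  H_0: rank C_0 − rank ∂_1 = 10 − 8 = 2, and the invariant factors of ∂_1 are all 1, so H_0 ≅ Z^2.
  H_1: rank ker ∂_1 − rank ∂_2 = (16 − 8) − 7 = 1, and the invariant factors of ∂_2 are all 1, so H_1 ≅ Z.
  H_2: rank ker ∂_2 − rank ∂_3 = (8 − 7) − 0 = 1, and there is no ∂_3, so H_2 ≅ Z.

As a check, the Euler characteristic is 10 − 16 + 8 = 2, which agrees with 2 − 1 + 1 = 2.

Hence the Betti numbers are b_0 = 2, b_1 = 1, b_2 = 1.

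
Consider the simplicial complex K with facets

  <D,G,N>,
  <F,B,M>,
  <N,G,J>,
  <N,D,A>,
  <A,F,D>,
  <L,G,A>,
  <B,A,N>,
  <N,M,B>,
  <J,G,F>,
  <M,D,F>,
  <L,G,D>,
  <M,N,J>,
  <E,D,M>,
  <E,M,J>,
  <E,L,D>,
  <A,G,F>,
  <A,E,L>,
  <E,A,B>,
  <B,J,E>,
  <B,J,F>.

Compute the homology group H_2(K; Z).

Fix the vertex order A < B < D < E < F < G < J < L < M < N and write every simplex with vertices in increasing order. Then dim K = 2 and the simplices of K are:

  0-simplices (10): A, B, D, E, F, G, J, L, M, N
  1-simplices (30): AB, AD, AE, AF, AG, AL, AN, BE, BF, BJ, BM, BN, DE, DF, DG, DL, DM, DN, EJ, EL, EM, FG, FJ, FM, GJ, GL, GN, JM, JN, MN
  2-simplices (20): ABE, ABN, ADF, ADN, AEL, AFG, AGL, BEJ, BFJ, BFM, BMN, DEL, DEM, DFM, DGL, DGN, EJM, FGJ, GJN, JMN

Hence C_0 ≅ Z^10, C_1 ≅ Z^30, C_2 ≅ Z^20.

∂_1: C_1 → C_0 sends each edge [p,q] (with p < q) to q − p. For instance
  ∂DG = G − D.
The resulting 10×30 matrix has rank 9, and its Smith normal form has invariant factors (1,1,1,1,1,1,1,1,1).

Boundary ∂_2: C_2 → C_1 maps a triangle to the signed sum of its edges. For instance
  ∂ADF = DF − AF + AD,
  ∂DEL = EL − DL + DE.
This gives a 30×20 integer matrix of rank 20; reducing to Smith normal form yields diagonal entries (1,1,1,1,1,1,1,1,1,1,1,1,1,1,1,1,1,1,1,2).

From H_k ≅ ker(∂_k) / im(∂_{k+1}) we obtain:

  H_2: rank ker ∂_2 − rank ∂_3 = (20 − 20) − 0 = 0, and there is no ∂_3, so H_2 = 0.

(K is a triangulation of the Klein bottle.)

H_2 = 0.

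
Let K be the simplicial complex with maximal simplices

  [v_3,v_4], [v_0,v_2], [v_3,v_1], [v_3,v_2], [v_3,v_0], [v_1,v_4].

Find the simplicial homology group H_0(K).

H_0 ≅ Z.

Order the vertices as v_0 < v_1 < v_2 < v_3 < v_4. Listing each simplex with vertices in this order, K has dimension 1 with simplices:

  0-simplices (5): [v_0], [v_1], [v_2], [v_3], [v_4]
  1-simplices (6): [v_0,v_2], [v_0,v_3], [v_1,v_3], [v_1,v_4], [v_2,v_3], [v_3,v_4]

so the chain groups are C_0 ≅ Z^5, C_1 ≅ Z^6.

Boundary ∂_1: C_1 → C_0 is given by ∂[p,q] = [q] − [p].
The 5×6 boundary matrix has rank 4 and Smith normal form diag(1,1,1,1).

Computing H_k = (kernel of ∂_k) / (image of ∂_{k+1}):

  H_0: rank C_0 − rank ∂_1 = 5 − 4 = 1, and the invariant factors of ∂_1 are all 1, so H_0 = Z.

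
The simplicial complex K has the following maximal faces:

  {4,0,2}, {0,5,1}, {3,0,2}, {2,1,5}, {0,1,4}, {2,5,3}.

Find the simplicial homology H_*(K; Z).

We work with the vertex ordering 0 < 1 < 2 < 3 < 4 < 5. The simplices of K, each written with vertices in increasing order, are:

  0-simplices (6): [0], [1], [2], [3], [4], [5]
  1-simplices (12): [0,1], [0,2], [0,3], [0,4], [0,5], [1,2], [1,4], [1,5], [2,3], [2,4], [2,5], [3,5]
  2-simplices (6): [0,1,4], [0,1,5], [0,2,3], [0,2,4], [1,2,5], [2,3,5]

giving chain groups C_0 ≅ Z^6, C_1 ≅ Z^12, C_2 ≅ Z^6.

The boundary map ∂_1: C_1 → C_0 is given by ∂[p,q] = [q] − [p]. For instance
  ∂[0,4] = [4] − [0].
The resulting 6×12 matrix has rank 5, and its Smith normal form has invariant factors (1,1,1,1,1).

The boundary map ∂_2: C_2 → C_1 sends each 2-simplex [p,q,r] to [q,r] − [p,r] + [p,q]. For instance
  ∂[2,3,5] = [3,5] − [2,5] + [2,3],
  ∂[0,1,5] = [1,5] − [0,5] + [0,1].
As a 12×6 matrix over Z this has rank 6, with invariant factors (1,1,1,1,1,1).

Computing H_k = (kernel of ∂_k) / (image of ∂_{k+1}):

  H_0: rank C_0 − rank ∂_1 = 6 − 5 = 1, and the invariant factors of ∂_1 are all 1, so H_0 = Z.
  H_1: rank ker ∂_1 − rank ∂_2 = (12 − 5) − 6 = 1, and the invariant factors of ∂_2 are all 1, so H_1 = Z.
  H_2: rank ker ∂_2 − rank ∂_3 = (6 − 6) − 0 = 0, and there is no ∂_3, so H_2 = 0.

As a check, the Euler characteristic is 6 − 12 + 6 = 0, which agrees with 1 − 1 + 0 = 0.

H_0 ≅ Z,  H_1 ≅ Z,  H_2 = 0.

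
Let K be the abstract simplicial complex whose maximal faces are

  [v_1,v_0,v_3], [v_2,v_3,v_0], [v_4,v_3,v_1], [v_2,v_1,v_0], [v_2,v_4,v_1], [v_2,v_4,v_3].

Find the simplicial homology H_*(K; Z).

K has 5 vertices, 9 edges, 6 triangles.
rank ∂_0 = 0, rank ∂_1 = 4 ⇒ b_0 = 5 − 0 − 4 = 1; all invariant factors of ∂_1 are 1 so no torsion. So H_0 ≅ Z.
rank ∂_1 = 4, rank ∂_2 = 5 ⇒ b_1 = 9 − 4 − 5 = 0; all invariant factors of ∂_2 are 1 so no torsion. So H_1 ≅ 0.
rank ∂_2 = 5, rank ∂_3 = 0 ⇒ b_2 = 6 − 5 − 0 = 1. So H_2 ≅ Z.

H_0 ≅ Z,  H_1 = 0,  H_2 ≅ Z.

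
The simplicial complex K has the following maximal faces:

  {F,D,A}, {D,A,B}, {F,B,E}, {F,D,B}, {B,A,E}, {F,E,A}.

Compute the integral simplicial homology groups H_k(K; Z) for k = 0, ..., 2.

H_0 ≅ Z,  H_1 = 0,  H_2 ≅ Z.

K has 5 vertices, 9 edges, 6 triangles.
rank ∂_0 = 0, rank ∂_1 = 4 ⇒ b_0 = 5 − 0 − 4 = 1; all invariant factors of ∂_1 are 1 so no torsion. So H_0 ≅ Z.
rank ∂_1 = 4, rank ∂_2 = 5 ⇒ b_1 = 9 − 4 − 5 = 0; all invariant factors of ∂_2 are 1 so no torsion. So H_1 ≅ 0.
rank ∂_2 = 5, rank ∂_3 = 0 ⇒ b_2 = 6 − 5 − 0 = 1. So H_2 ≅ Z.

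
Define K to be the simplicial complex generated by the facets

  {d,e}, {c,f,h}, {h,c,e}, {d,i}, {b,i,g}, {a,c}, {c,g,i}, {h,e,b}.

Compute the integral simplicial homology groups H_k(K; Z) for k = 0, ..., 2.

Take the total order a < b < c < d < e < f < g < h < i on the vertex set. Then K (dimension 2) consists of the simplices:

  0-simplices (9): a, b, c, d, e, f, g, h, i
  1-simplices (15): ac, be, bg, bh, bi, ce, cf, cg, ch, ci, de, di, eh, fh, gi
  2-simplices (5): beh, bgi, ceh, cfh, cgi

Hence C_0 ≅ Z^9, C_1 ≅ Z^15, C_2 ≅ Z^5.

∂_1: C_1 → C_0 sends each edge [p,q] (with p < q) to q − p. For instance
  ∂ch = h − c.
This gives a 9×15 integer matrix of rank 8; reducing to Smith normal form yields diagonal entries (1,1,1,1,1,1,1,1).

∂_2: C_2 → C_1 sends each 2-simplex [p,q,r] to [q,r] − [p,r] + [p,q]. For instance
  ∂bgi = gi − bi + bg,
  ∂ceh = eh − ch + ce.
This gives a 15×5 integer matrix of rank 5; reducing to Smith normal form yields diagonal entries (1,1,1,1,1).

Reading off H_k = ker ∂_k / im ∂_{k+1}:

  H_0: rank C_0 − rank ∂_1 = 9 − 8 = 1, and the invariant factors of ∂_1 are all 1, so H_0 = Z.
  H_1: rank ker ∂_1 − rank ∂_2 = (15 − 8) − 5 = 2, and the invariant factors of ∂_2 are all 1, so H_1 = Z^2.
  H_2: rank ker ∂_2 − rank ∂_3 = (5 − 5) − 0 = 0, and there is no ∂_3, so H_2 = 0.

As a check, the Euler characteristic is 9 − 15 + 5 = -1, which agrees with 1 − 2 + 0 = -1.

H_0 ≅ Z,  H_1 ≅ Z^2,  H_2 = 0.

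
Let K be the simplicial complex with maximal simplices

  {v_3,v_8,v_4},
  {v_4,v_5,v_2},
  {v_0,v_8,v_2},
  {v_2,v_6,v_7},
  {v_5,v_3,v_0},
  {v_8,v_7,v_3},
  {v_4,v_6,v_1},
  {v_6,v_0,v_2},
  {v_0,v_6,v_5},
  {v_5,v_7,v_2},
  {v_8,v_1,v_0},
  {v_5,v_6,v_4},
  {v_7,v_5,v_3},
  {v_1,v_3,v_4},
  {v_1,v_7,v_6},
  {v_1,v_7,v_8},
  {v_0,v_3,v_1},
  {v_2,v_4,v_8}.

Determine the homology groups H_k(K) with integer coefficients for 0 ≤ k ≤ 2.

H_0 = Z,  H_1 = Z ⊕ Z/2,  H_2 = 0.

Order the vertices as v_0 < v_1 < v_2 < v_3 < v_4 < v_5 < v_6 < v_7 < v_8. Listing each simplex with vertices in this order, K has dimension 2 with simplices:

  0-simplices (9): [v_0], [v_1], [v_2], [v_3], [v_4], [v_5], [v_6], [v_7], [v_8]
  1-simplices (27): (27 of them)
  2-simplices (18): (18 of them)

so the chain groups are C_0 ≅ Z^9, C_1 ≅ Z^27, C_2 ≅ Z^18.

The boundary map ∂_1: C_1 → C_0 sends each edge [p,q] (with p < q) to q − p. For instance
  ∂[v_2,v_7] = [v_7] − [v_2].
The resulting 9×27 matrix has rank 8, and its Smith normal form has invariant factors (1,1,1,1,1,1,1,1).

∂_2: C_2 → C_1 maps a triangle to the signed sum of its edges. For instance
  ∂[v_2,v_5,v_7] = [v_5,v_7] − [v_2,v_7] + [v_2,v_5],
  ∂[v_3,v_5,v_7] = [v_5,v_7] − [v_3,v_7] + [v_3,v_5].
This gives a 27×18 integer matrix of rank 18; reducing to Smith normal form yields diagonal entries (1,1,1,1,1,1,1,1,1,1,1,1,1,1,1,1,1,2).

Computing H_k = (kernel of ∂_k) / (image of ∂_{k+1}):

  H_0: rank C_0 − rank ∂_1 = 9 − 8 = 1, and the invariant factors of ∂_1 are all 1, so H_0 = Z.
  H_1: rank ker ∂_1 − rank ∂_2 = (27 − 8) − 18 = 1, and ∂_2 has invariant factor 2 > 1, so H_1 = Z ⊕ Z/2.
  H_2: rank ker ∂_2 − rank ∂_3 = (18 − 18) − 0 = 0, and there is no ∂_3, so H_2 = 0.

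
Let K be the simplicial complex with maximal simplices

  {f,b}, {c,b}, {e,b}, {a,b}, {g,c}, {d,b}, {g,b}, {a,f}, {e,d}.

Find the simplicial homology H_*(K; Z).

Fix the vertex order a < b < c < d < e < f < g and write every simplex with vertices in increasing order. Then dim K = 1 and the simplices of K are:

  0-simplices (7): a, b, c, d, e, f, g
  1-simplices (9): ab, af, bc, bd, be, bf, bg, cg, de

Hence C_0 ≅ Z^7, C_1 ≅ Z^9.

The boundary map ∂_1: C_1 → C_0 is given by ∂[p,q] = [q] − [p]. For instance
  ∂bf = f − b.
This gives a 7×9 integer matrix of rank 6; reducing to Smith normal form yields diagonal entries (1,1,1,1,1,1).

Now H_k = ker ∂_k / im ∂_{k+1}, so:

  H_0: rank C_0 − rank ∂_1 = 7 − 6 = 1, and the invariant factors of ∂_1 are all 1, so H_0 = Z.
  H_1: rank ker ∂_1 − rank ∂_2 = (9 − 6) − 0 = 3, and there is no ∂_2, so H_1 = Z^3.

H_0 ≅ Z,  H_1 ≅ Z^3.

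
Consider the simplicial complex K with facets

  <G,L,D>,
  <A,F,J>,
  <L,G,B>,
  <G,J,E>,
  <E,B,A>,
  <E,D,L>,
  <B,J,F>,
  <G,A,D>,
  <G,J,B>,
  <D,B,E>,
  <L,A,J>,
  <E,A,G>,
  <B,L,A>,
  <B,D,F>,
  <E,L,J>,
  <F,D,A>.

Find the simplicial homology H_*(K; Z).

We work with the vertex ordering A < B < D < E < F < G < J < L. The simplices of K, each written with vertices in increasing order, are:

  0-simplices (8): A, B, D, E, F, G, J, L
  1-simplices (24): AB, AD, AE, AF, AG, AJ, AL, BD, BE, BF, BG, BJ, BL, DE, DF, DG, DL, EG, EJ, EL, FJ, GJ, GL, JL
  2-simplices (16): ABE, ABL, ADF, ADG, AEG, AFJ, AJL, BDE, BDF, BFJ, BGJ, BGL, DEL, DGL, EGJ, EJL

Hence C_0 ≅ Z^8, C_1 ≅ Z^24, C_2 ≅ Z^16.

The boundary map ∂_1: C_1 → C_0 maps an edge to its endpoints' difference, ∂[p,q] = q − p.
This gives a 8×24 integer matrix of rank 7; reducing to Smith normal form yields diagonal entries (1,1,1,1,1,1,1).

∂_2: C_2 → C_1 sends each 2-simplex [p,q,r] to [q,r] − [p,r] + [p,q]. For instance
  ∂BDF = DF − BF + BD,
  ∂EJL = JL − EL + EJ.
As a 24×16 matrix over Z this has rank 15, with invariant factors (1,1,1,1,1,1,1,1,1,1,1,1,1,1,1).

From H_k ≅ ker(∂_k) / im(∂_{k+1}) we obtain:

  H_0: rank C_0 − rank ∂_1 = 8 − 7 = 1, and the invariant factors of ∂_1 are all 1, so H_0 ≅ Z.
  H_1: rank ker ∂_1 − rank ∂_2 = (24 − 7) − 15 = 2, and the invariant factors of ∂_2 are all 1, so H_1 ≅ Z^2.
  H_2: rank ker ∂_2 − rank ∂_3 = (16 − 15) − 0 = 1, and there is no ∂_3, so H_2 ≅ Z.

As a check, the Euler characteristic is 8 − 24 + 16 = 0, which agrees with 1 − 2 + 1 = 0.

H_0 = Z,  H_1 = Z^2,  H_2 = Z.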